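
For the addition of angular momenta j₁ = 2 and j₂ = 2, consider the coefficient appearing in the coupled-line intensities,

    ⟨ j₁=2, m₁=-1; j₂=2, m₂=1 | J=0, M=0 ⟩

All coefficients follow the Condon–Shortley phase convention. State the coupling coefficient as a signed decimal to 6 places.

triangle: 4!·0!·0!/5! = 24/120
(j±m)!: 1!·3!·3!·1!·0!·0! = 36
prefactor² = (2J+1)·Δ·N² = 36/5
  k=3: −1/(3!·1!·0!·0!·0!·0!) = -1/6
Σ = -1/6  ⇒  CG² = 36/5·(-1/6)² = 1/5
CG = −√(1/5) = -0.447214

−√(1/5) = -0.447214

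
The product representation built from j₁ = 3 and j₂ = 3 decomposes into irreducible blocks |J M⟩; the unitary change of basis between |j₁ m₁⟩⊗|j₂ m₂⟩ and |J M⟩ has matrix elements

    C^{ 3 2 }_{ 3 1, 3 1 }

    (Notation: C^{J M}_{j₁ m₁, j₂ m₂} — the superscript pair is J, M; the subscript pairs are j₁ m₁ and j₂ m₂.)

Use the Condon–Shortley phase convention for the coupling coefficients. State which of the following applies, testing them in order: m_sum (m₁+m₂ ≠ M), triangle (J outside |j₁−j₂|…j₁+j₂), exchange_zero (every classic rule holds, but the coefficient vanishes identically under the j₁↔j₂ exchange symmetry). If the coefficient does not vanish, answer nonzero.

exchange_zero

m-sum: m₁+m₂ = 1+1 = 2, M = 2  ✓
triangle: |j₁−j₂| = 0 ≤ J = 3 ≤ j₁+j₂ = 6  ✓
exchange: j₁=j₂ and m₁=m₂, and (−1)^(j₁+j₂−J) = (−1)^3 = −1 forces ⟨j₁m₁;j₂m₂|JM⟩ = −⟨j₂m₂;j₁m₁|JM⟩ = −⟨j₁m₁;j₂m₂|JM⟩ ⇒ the coefficient vanishes identically
Racah sum check: Σ_k collapses to 0 ⇒ CG = 0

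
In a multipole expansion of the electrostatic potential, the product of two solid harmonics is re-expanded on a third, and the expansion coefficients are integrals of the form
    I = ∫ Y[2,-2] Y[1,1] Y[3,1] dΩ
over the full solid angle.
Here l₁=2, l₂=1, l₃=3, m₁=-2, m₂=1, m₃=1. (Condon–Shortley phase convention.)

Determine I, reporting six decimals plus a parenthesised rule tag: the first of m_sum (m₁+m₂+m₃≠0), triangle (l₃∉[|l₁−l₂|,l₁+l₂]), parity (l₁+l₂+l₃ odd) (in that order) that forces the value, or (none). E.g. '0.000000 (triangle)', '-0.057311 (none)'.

-0.082589 (none)

Rules hold: Σm=0, L=6 even, 1≤3≤3.
N = 5·3·7 = 105
Δ = 0!·4!·2!/7! = 1/105
Racah Σ t=0..0: t=0:+1/4 = 1/4
⇒ 3j(2 1 3; 0 0 0)² = 3/35, sgn -1
Racah Σ t=0..0: t=0:+1/48 = 1/48
⇒ 3j(2 1 3; -2 1 1)² = 1/105, sgn +1
4πI² = N·(3j₀)²·(3jₘ)² = 3/35
I = -1·√(0.0857143/4π) = -0.08258890
No selection rule forces the value: the integral is nonzero (none).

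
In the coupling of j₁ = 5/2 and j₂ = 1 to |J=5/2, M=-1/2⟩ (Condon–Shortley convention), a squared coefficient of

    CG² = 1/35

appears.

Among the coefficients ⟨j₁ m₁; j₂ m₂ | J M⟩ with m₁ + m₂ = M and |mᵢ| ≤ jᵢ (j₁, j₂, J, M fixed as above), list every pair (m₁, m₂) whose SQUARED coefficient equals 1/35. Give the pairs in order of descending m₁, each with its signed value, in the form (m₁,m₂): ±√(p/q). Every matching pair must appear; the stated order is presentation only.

Admissible pairs with m₁+m₂ = M = -1/2: (-3/2,1), (-1/2,0), (1/2,-1)
  (m₁,m₂)=(1/2,-1): CG² = 18/35, CG = +√(18/35)
  (m₁,m₂)=(-1/2,0): CG² = 1/35, CG = −√(1/35)   ← matches the target
  (m₁,m₂)=(-3/2,1): CG² = 16/35, CG = −√(16/35)
Pairs with CG² = 1/35: (-1/2,0): −√(1/35)

(-1/2,0): −√(1/35)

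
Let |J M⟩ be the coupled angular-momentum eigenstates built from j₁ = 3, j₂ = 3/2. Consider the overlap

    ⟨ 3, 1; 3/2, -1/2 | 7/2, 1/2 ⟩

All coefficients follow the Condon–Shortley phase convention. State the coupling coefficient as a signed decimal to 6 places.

+√(2/7) ≈ +0.534522

triangle: 1!*5!*2!/9! = 240/362880
(j±m)!: 4!*2!*1!*2!*4!*3! = 13824
prefactor² = (2J+1)*Δ*N² = 512/7
  k=0: +1/(0!*1!*2!*1!*3!*1!) = 1/12
  k=1: −1/(1!*0!*1!*0!*4!*2!) = -1/48
Σ = 1/16  ⇒  CG² = 512/7*(1/16)² = 2/7
CG = +√(2/7) = +0.534522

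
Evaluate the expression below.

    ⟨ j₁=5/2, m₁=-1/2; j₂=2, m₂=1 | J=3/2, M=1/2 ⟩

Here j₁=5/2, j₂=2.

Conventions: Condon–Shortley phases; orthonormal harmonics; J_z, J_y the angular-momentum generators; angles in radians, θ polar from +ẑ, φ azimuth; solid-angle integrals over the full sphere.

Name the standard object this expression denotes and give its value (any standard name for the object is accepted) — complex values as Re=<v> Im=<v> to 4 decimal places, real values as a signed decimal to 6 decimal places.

Clebsch–Gordan coefficient, +√(5/21) ≈ +0.487950

This is a Clebsch–Gordan (vector-coupling) coefficient.
√[4·3!2!1!/7! · 2!3!3!1!2!1!] = √(48/35)
  +(−1)^2/∏(2,1,1,1,1,0)! = 1/2  (running 1/2)
  +(−1)^3/∏(3,0,0,0,2,1)! = -1/12  (running 5/12)
⟨..|..⟩ = √(48/35)·(5/12) = +0.487950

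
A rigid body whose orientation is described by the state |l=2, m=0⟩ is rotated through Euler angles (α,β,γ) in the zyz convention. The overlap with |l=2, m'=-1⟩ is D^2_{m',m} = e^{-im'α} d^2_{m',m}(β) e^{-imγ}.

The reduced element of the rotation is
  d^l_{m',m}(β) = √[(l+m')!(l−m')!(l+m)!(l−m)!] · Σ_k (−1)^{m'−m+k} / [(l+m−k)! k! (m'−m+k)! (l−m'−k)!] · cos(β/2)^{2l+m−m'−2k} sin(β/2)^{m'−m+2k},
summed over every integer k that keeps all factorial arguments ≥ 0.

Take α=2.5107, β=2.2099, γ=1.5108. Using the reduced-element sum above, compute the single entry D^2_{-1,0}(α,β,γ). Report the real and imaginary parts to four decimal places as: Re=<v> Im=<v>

Re=0.4735 Im=-0.3459

D^2_{-1,0}(2.5107,2.2099,1.5108) = e^{-i·-1·2.5107}·d^2_{-1,0}(2.2099)·e^{-i·0·1.5108}. Compute d first:
c=cos(2.209900/2)=0.449179, s=sin(2.209900/2)=0.893442; N=√[1·6·2·2]=4.898979
The bounds max(0,m−m')=1 and min(l+m,l−m')=2 give 2 terms
  k=1: (−1)^0·4.8990/(2)·0.4492^3·0.8934^1 = +0.198336
  k=2: (−1)^1·4.8990/(2)·0.4492^1·0.8934^3 = -0.784682
d^2_{-1,0}(2.2099) = +0.198336 -0.784682 = -0.586347
Attach z-rotation phases: D = e^{-i(-1)(2.5107)}·(-0.586347)·e^{-i(0)(1.5108)} = +0.473476-0.345866i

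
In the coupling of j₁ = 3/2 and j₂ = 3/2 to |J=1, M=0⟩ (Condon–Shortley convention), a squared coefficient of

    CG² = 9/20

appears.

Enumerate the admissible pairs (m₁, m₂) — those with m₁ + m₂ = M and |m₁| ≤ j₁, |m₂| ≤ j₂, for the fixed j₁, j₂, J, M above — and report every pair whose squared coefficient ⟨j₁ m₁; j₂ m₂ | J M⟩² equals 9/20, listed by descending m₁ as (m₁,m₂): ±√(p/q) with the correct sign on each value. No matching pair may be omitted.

(3/2,-3/2): +√(9/20); (-3/2,3/2): +√(9/20)

Admissible pairs with m₁+m₂ = M = 0: (-3/2,3/2), (-1/2,1/2), (1/2,-1/2), (3/2,-3/2)
  (m₁,m₂)=(3/2,-3/2): CG² = 9/20, CG = +√(9/20)   ← matches the target
  (m₁,m₂)=(1/2,-1/2): CG² = 1/20, CG = −√(1/20)
  (m₁,m₂)=(-1/2,1/2): CG² = 1/20, CG = −√(1/20)
  (m₁,m₂)=(-3/2,3/2): CG² = 9/20, CG = +√(9/20)   ← matches the target
Pairs with CG² = 9/20: (3/2,-3/2): +√(9/20); (-3/2,3/2): +√(9/20)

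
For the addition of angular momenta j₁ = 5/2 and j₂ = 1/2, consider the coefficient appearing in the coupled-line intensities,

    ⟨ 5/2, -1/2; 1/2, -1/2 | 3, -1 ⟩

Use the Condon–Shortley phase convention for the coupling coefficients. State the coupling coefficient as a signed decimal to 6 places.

√[7·0!5!1!/7! · 2!3!0!1!2!4!] = √(96)
  +(−1)^0/∏(0,0,3,0,2,1)! = 1/12  (running 1/12)
⟨..|..⟩ = √(96)·(1/12) = +0.816497

+0.816497  (= +√(2/3))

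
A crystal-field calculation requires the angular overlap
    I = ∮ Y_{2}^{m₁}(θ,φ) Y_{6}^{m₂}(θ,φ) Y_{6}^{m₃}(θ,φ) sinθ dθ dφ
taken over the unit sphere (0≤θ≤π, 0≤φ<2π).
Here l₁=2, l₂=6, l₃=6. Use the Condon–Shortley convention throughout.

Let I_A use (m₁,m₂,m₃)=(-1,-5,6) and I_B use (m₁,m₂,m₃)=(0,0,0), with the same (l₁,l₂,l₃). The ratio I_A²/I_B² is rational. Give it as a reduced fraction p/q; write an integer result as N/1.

l's match ⇒ only the (l;m) 3-j factors differ between A and B.
A: triangle coeff Δ(2,6,6) = 1/90090; Σ_t [1,1]: t=1:−1/7257600 = -1/7257600; (3j)²=11/455 [(2 6 6; -1 -5 6)], sign=-1
B: triangle coeff Δ(2,6,6) = 1/90090; Σ_t [0,2]: t=0:+1/69120 t=1:−1/14400 t=2:+1/69120 = -7/172800; (3j)²=14/715 [(2 6 6; 0 0 0)], sign=-1
I_A²/I_B² = (11/455)/(14/715) = 121/98

121/98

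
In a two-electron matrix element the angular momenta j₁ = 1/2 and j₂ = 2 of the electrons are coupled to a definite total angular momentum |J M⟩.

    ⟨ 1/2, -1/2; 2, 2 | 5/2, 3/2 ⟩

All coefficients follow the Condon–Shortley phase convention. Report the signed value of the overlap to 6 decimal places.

triangle: 0!*1!*4!/6! = 24/720
(j±m)!: 0!*1!*4!*0!*4!*1! = 576
prefactor² = (2J+1)*Δ*N² = 576/5
  k=0: +1/(0!*0!*1!*4!*0!*0!) = 1/24
Σ = 1/24  ⇒  CG² = 576/5*(1/24)² = 1/5
CG = +√(1/5) = +0.447214

+0.447214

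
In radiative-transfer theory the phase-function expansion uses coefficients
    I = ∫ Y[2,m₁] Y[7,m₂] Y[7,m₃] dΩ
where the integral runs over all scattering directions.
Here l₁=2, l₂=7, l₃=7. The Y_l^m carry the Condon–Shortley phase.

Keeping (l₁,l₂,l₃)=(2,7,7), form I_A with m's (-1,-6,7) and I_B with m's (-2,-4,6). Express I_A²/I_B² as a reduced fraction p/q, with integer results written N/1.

91/36

l's match ⇒ only the (l;m) 3-j factors differ between A and B.
A: triangle coeff Δ(2,7,7) = 1/185640; Σ_t [1,1]: t=1:−1/958003200 = -1/958003200; (3j)²=13/680 [(2 7 7; -1 -6 7)], sign=-1
B: triangle coeff Δ(2,7,7) = 1/185640; Σ_t [2,2]: t=2:+1/159667200 = 1/159667200; (3j)²=9/1190 [(2 7 7; -2 -4 6)], sign=-1
I_A²/I_B² = (13/680)/(9/1190) = 91/36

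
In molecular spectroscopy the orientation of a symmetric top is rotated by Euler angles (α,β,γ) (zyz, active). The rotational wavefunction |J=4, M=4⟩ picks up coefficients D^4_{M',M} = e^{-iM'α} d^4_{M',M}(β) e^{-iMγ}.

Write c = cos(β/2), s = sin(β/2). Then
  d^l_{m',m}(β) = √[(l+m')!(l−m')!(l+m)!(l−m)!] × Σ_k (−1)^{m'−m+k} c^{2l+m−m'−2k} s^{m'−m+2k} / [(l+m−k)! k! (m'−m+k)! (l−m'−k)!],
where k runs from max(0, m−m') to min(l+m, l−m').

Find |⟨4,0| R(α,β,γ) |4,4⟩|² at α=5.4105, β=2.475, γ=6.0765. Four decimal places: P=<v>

P=0.0058

Split into d^4_{0,4}(β=2.4750) × two z-phases.
Half-angle: c=0.327160, s=0.944969. N=√(24·24·40320·1)=4819.161753
k: max(0,(4)−(0))=4 … min(4+(4),4−(0))=4
  k=4: (−1)^0·4819.1618/(576)·0.3272^4·0.9450^4 = +0.076429
d^4_{0,4}(2.4750) = +0.076429
|D^4_{0,4}|² = |d^4_{0,4}(β)|² = (+0.076429)² = 0.005841 (the z-rotation phases have unit modulus)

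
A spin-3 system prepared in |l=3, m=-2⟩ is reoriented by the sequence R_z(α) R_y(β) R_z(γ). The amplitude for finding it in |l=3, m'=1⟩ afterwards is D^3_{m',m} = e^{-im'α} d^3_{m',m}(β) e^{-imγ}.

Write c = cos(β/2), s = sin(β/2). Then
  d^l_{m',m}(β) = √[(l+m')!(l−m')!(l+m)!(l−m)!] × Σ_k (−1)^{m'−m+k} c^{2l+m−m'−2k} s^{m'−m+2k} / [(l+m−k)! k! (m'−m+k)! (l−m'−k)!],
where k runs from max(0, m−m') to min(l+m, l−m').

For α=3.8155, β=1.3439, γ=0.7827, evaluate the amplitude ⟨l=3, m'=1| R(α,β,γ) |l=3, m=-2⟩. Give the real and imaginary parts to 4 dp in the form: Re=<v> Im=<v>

First d^3_{1,-2}(β=1.3439), then the phase factors e^{-i(1)α} and e^{-i(-2)γ}:
Half-angle: c=0.782609, s=0.622513. N=√(24·2·1·120)=75.894664
k: max(0,(-2)−(1))=0 … min(3+(-2),3−(1))=1
  k=0: (−1)^3·75.8947/(12)·0.7826^3·0.6225^3 = -0.731326
  k=1: (−1)^4·75.8947/(24)·0.7826^1·0.6225^5 = +0.231360
d^3_{1,-2}(1.3439) = -0.731326 +0.231360 = -0.499966
Phases: e^{-i·(1)·3.8155}=-0.781389+0.624044i, e^{-i·(-2)·0.7827}=+0.005396+0.999985i ⇒ D=+0.314104+0.388978i

Re=0.3141 Im=0.3890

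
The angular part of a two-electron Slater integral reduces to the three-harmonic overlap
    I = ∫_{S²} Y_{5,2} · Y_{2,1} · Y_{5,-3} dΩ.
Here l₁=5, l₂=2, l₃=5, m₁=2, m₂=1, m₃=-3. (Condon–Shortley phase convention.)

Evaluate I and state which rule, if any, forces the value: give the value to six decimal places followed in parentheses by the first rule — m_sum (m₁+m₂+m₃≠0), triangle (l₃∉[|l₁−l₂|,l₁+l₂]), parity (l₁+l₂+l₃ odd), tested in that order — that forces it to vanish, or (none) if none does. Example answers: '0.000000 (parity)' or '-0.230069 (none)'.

-0.161739 (none)

m-sum 0 ✓  L=12 even ✓  3≤5≤7 ✓
Π(2lᵢ+1) = 11×5×11 = 605
triangle coeff Δ(5,2,5) = 1/38610
Σ_t [0,2]: t=0:+1/2880 t=1:−1/576 t=2:+1/2880 = -1/960
(3j)²=10/429 [(5 2 5; 0 0 0)], sign=+1
Σ_t [1,2]: t=1:−1/2880 t=2:+1/10080 = -1/4032
(3j)²=10/429 [(5 2 5; 2 1 -3)], sign=-1
⇒ 4πI² = 500/1521
I = (-1)√(500/1521/(4π)) = -0.16173926
No selection rule forces the value: the integral is nonzero (none).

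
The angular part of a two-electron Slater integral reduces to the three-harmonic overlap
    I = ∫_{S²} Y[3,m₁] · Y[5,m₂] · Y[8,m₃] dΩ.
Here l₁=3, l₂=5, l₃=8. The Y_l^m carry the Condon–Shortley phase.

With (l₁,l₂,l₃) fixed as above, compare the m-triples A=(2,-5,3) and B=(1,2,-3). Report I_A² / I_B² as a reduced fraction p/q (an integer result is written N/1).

Same 3,5,8: normalisation and zero-m 3j drop out of the ratio.
A: Δ: 0! 6! 10! / 17! → 1/136136; sum: t=0:+1/435456000 = 1/435456000; 3j²(3 5 8; 2 -5 3) = Δ·Π!·Σ² = 1/12376  (sign -1)
B: Δ: 0! 6! 10! / 17! → 1/136136; sum: t=0:+1/1451520 = 1/1451520; 3j²(3 5 8; 1 2 -3) = Δ·Π!·Σ² = 75/3094  (sign -1)
I_A²/I_B² = (1/12376)/(75/3094) = 1/300

1/300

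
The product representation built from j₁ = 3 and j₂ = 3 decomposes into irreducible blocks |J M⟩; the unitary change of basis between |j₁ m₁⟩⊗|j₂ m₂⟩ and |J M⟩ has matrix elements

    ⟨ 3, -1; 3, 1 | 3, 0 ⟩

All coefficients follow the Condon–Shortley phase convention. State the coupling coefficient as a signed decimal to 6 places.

triangle: 3!·3!·3!/10! = 216/3628800
(j±m)!: 2!·4!·4!·2!·3!·3! = 82944
prefactor² = (2J+1)·Δ·N² = 864/25
  k=1: −1/(1!·2!·3!·3!·0!·0!) = -1/72
  k=2: +1/(2!·1!·2!·2!·1!·1!) = 1/8
  k=3: −1/(3!·0!·1!·1!·2!·2!) = -1/24
Σ = 5/72  ⇒  CG² = 864/25·(5/72)² = 1/6
CG = +√(1/6) = +0.408248

+√(1/6) = +0.408248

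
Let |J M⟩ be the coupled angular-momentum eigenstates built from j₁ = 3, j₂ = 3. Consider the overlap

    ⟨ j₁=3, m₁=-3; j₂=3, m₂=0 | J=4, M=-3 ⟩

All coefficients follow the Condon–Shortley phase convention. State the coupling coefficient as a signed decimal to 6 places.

+√(9/22) = +0.639602

triangle: 2!·4!·4!/11! = 1152/39916800
(j±m)!: 0!·6!·3!·3!·1!·7! = 130636800
prefactor² = (2J+1)·Δ·N² = 373248/11
  k=2: +1/(2!·0!·4!·1!·0!·3!) = 1/288
Σ = 1/288  ⇒  CG² = 373248/11·(1/288)² = 9/22
CG = +√(9/22) = +0.639602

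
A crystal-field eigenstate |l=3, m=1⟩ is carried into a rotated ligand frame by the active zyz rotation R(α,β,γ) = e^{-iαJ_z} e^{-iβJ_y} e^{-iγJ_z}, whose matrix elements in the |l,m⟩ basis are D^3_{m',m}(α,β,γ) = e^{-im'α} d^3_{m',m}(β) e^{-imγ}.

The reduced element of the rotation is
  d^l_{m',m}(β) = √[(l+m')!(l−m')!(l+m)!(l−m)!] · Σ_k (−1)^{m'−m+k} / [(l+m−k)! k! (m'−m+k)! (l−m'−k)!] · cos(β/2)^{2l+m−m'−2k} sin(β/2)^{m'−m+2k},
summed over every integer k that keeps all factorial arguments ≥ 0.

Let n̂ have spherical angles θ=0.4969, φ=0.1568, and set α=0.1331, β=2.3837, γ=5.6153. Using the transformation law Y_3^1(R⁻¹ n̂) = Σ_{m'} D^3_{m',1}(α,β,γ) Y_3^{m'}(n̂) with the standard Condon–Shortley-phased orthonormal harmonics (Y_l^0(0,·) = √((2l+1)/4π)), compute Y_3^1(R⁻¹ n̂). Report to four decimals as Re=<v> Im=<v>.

Re=-0.1258 Im=-0.0968

Need the full column D^3_{m',1} for m'=−3..3 at α=0.1331, β=2.3837, γ=5.6153.
cos(β/2)=0.369942, sin(β/2)=0.929055
d^3_{-3,1}: single k=4 term ⇒ +0.394892;  D = +0.190571+0.345864i
d^3_{-2,1}: k∈[3..4] ⇒ +0.256776 -0.809730 = -0.552954;  D = -0.328761-0.444606i
d^3_{-1,1}: k∈[2..4] ⇒ +0.096999 -0.815685 +0.643055 = -0.075630;  D = -0.052639-0.054306i
d^3_{0,1}: k∈[1..3] ⇒ +0.022300 -0.421926 +0.887015 = +0.487389;  D = +0.382665+0.301853i
d^3_{1,1}: k∈[0..2] ⇒ +0.002563 -0.129332 +0.611763 = +0.484995;  D = +0.417279+0.247181i
d^3_{2,1}: k∈[0..1] ⇒ -0.020357 +0.256776 = +0.236419;  D = +0.217601+0.092433i
d^3_{3,1}: single k=0 term ⇒ +0.062613;  D = +0.060368+0.016615i
Y_3^{m'}(θ=0.4969,φ=0.1568) and Σ D·Y over m':
  (+0.1906+0.3459i)·(+0.0403-0.0205i)  (-0.3288-0.4446i)·(+0.1942-0.0630i)  (-0.0526-0.0543i)·(+0.4358-0.0689i)  (+0.3827+0.3019i)·(+0.2834+0.0000i)  (+0.4173+0.2472i)·(-0.4358-0.0689i)  (+0.2176+0.0924i)·(+0.1942+0.0630i)  (+0.0604+0.0166i)·(-0.0403-0.0205i)
Y_3^1(R⁻¹ n̂) = -0.125801-0.096831i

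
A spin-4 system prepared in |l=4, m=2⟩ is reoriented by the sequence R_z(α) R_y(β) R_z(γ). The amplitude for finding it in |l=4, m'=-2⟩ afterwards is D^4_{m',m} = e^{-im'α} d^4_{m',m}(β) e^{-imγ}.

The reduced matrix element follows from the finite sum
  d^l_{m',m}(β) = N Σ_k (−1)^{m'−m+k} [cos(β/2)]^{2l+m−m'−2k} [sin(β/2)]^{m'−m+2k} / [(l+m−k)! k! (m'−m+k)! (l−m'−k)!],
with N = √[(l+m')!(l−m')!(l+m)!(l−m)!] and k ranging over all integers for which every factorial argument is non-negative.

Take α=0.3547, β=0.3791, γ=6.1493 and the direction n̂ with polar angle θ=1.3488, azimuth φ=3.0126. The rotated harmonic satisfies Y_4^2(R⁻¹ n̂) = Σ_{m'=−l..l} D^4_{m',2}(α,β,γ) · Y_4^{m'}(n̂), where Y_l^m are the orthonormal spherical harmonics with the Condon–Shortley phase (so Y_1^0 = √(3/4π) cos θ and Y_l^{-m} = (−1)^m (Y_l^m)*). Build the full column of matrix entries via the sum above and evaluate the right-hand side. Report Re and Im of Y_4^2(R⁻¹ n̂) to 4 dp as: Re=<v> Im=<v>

Need the full column D^4_{m',2} for m'=−4..4 at α=0.3547, β=0.3791, γ=6.1493.
cos(β/2)=0.982089, sin(β/2)=0.188417
d^4_{-4,2}: single k=6 term ⇒ +0.000228;  D = -0.000026+0.000227i
d^4_{-3,2}: k∈[5..6] ⇒ +0.002525 -0.000031 = +0.002494;  D = +0.000590+0.002423i
d^4_{-2,2}: k∈[4..6] ⇒ +0.017586 -0.000518 +0.000002 = +0.017070;  D = +0.009548+0.014150i
d^4_{-1,2}: k∈[3..5] ⇒ +0.086423 -0.004772 +0.000035 = +0.081687;  D = +0.066366+0.047627i
d^4_{0,2}: k∈[2..4] ⇒ +0.302181 -0.029660 +0.000409 = +0.272930;  D = +0.263204+0.072212i
d^4_{1,2}: k∈[1..3] ⇒ +0.704389 -0.129635 +0.003181 = +0.577935;  D = +0.575753-0.050176i
d^4_{2,2}: k∈[0..2] ⇒ +0.865381 -0.382232 +0.017586 = +0.500735;  D = +0.452693-0.214021i
d^4_{3,2}: k∈[0..1] ⇒ -0.621213 +0.068596 = -0.552617;  D = -0.386464+0.395007i
d^4_{4,2}: single k=0 term ⇒ +0.168548;  D = +0.068691-0.153916i
Y_4^{m'}(θ=1.3488,φ=3.0126) and Σ D·Y over m':
  (-0.0000+0.0002i)·(+0.3485+0.1977i)  (+0.0006+0.0024i)·(-0.2369-0.0965i)  (+0.0095+0.0141i)·(-0.2033-0.0537i)  (+0.0664+0.0476i)·(+0.2681+0.0348i)  (+0.2632+0.0722i)·(+0.1722+0.0000i)  (+0.5758-0.0502i)·(-0.2681+0.0348i)  (+0.4527-0.2140i)·(-0.2033+0.0537i)  (-0.3865+0.3950i)·(+0.2369-0.0965i)  (+0.0687-0.1539i)·(+0.3485-0.1977i)
Y_4^2(R⁻¹ n̂) = -0.232756+0.188501i

Re=-0.2328 Im=0.1885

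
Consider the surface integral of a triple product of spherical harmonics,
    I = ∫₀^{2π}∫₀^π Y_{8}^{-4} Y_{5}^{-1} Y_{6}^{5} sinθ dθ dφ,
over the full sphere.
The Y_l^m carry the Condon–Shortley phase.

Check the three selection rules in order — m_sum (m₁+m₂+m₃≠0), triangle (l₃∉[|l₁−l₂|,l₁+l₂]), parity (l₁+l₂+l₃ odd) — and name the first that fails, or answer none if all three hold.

parity

Σmᵢ = 0  ✓
l₃∈[|l₁−l₂|,l₁+l₂]=[3,13], have l₃=6  ✓
Σlᵢ = 19 ⇒ odd  ✗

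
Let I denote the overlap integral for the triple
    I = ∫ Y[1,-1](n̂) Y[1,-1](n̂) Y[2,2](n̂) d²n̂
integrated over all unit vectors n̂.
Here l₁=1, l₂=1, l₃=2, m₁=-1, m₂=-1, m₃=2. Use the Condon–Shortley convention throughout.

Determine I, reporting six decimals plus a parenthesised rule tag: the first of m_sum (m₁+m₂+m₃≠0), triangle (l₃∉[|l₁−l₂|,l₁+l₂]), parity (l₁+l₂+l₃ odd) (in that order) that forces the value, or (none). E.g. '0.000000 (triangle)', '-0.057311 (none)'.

Checks pass: Σm=0; 4 even; l₃=2∈[0,2].
(2·1+1)(2·1+1)(2·2+1) = 45
Δ: 0! 2! 2! / 5! → 1/30
sum: t=0:+1/1 = 1/1
3j²(1 1 2; 0 0 0) = Δ·Π!·Σ² = 2/15  (sign +1)
sum: t=0:+1/4 = 1/4
3j²(1 1 2; -1 -1 2) = Δ·Π!·Σ² = 1/5  (sign +1)
combine: 4πI² = 45·2/15·1/5 = 6/5
take √, sign +1: I = 0.30901936
No selection rule forces the value: the integral is nonzero (none).

0.309019 (none)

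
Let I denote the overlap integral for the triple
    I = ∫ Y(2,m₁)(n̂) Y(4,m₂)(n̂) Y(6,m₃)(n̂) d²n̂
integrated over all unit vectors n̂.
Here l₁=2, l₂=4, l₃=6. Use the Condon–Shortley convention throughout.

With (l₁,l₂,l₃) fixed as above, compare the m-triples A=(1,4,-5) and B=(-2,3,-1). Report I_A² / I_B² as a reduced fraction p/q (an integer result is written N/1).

33/1

Same 2,4,6: normalisation and zero-m 3j drop out of the ratio.
A: Δ: 0! 4! 8! / 13! → 1/6435; sum: t=0:+1/241920 = 1/241920; 3j²(2 4 6; 1 4 -5) = Δ·Π!·Σ² = 1/39  (sign -1)
B: Δ: 0! 4! 8! / 13! → 1/6435; sum: t=0:+1/120960 = 1/120960; 3j²(2 4 6; -2 3 -1) = Δ·Π!·Σ² = 1/1287  (sign -1)
I_A²/I_B² = (1/39)/(1/1287) = 33/1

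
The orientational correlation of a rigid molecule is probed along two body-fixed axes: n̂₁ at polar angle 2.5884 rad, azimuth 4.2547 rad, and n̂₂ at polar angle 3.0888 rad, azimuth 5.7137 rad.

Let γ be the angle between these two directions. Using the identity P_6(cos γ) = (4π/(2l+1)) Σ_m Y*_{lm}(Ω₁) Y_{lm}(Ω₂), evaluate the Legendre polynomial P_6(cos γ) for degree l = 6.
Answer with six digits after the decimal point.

-0.399339

Addition theorem: P_6(cos γ) = (4π/13) Σ_m Y*_{lm}(Ω₁) Y_{lm}(Ω₂), m = −6…6:
  m=-6: (+0.009378+0.003915i) × (-0.000000-0.000000i) = -0.000000-0.000000i  (running Σ = -0.000000-0.000000i)
  m=-5: (+0.042948-0.037490i) × (+0.000001-0.000000i) = +0.000000-0.000000i  (running Σ = +0.000000-0.000000i)
  m=-4: (-0.048664-0.182963i) × (-0.000018+0.000021i) = +0.000005+0.000002i  (running Σ = +0.000005+0.000002i)
  m=-3: (-0.391217-0.078379i) × (+0.000105-0.000754i) = -0.000100+0.000287i  (running Σ = -0.000095+0.000289i)
  m=-2: (-0.288474+0.375232i) × (+0.006022+0.013068i) = -0.006641-0.001510i  (running Σ = -0.006736-0.001221i)
  m=-1: (+0.046947+0.095310i) × (-0.144434-0.092473i) = +0.002033-0.018107i  (running Σ = -0.004703-0.019328i)
  m=0: (-0.408799-0.000000i) × (+0.987556+0.000000i) = -0.403712-0.000000i  (running Σ = -0.408416-0.019328i)
  m=1: (-0.046947+0.095310i) × (+0.144434-0.092473i) = +0.002033+0.018107i  (running Σ = -0.406383-0.001221i)
  m=2: (-0.288474-0.375232i) × (+0.006022-0.013068i) = -0.006641+0.001510i  (running Σ = -0.413024+0.000289i)
  m=3: (+0.391217-0.078379i) × (-0.000105-0.000754i) = -0.000100-0.000287i  (running Σ = -0.413124+0.000002i)
  m=4: (-0.048664+0.182963i) × (-0.000018-0.000021i) = +0.000005-0.000002i  (running Σ = -0.413119-0.000000i)
  m=5: (-0.042948-0.037490i) × (-0.000001-0.000000i) = +0.000000+0.000000i  (running Σ = -0.413119-0.000000i)
  m=6: (+0.009378-0.003915i) × (-0.000000+0.000000i) = -0.000000+0.000000i  (running Σ = -0.413119+0.000000i)
Σ over m = -0.413119+0.000000i; ×(4π/13) → -0.399339+0.000000i. Real part: -0.399339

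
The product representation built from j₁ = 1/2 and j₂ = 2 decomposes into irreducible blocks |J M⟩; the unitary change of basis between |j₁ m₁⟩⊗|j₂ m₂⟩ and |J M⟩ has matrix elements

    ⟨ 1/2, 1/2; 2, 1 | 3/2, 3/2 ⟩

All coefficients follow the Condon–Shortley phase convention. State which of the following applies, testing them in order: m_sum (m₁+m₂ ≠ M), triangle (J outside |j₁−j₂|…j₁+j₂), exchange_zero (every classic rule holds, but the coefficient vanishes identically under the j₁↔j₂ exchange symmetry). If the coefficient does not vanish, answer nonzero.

nonzero

m-sum: m₁+m₂ = 1/2+1 = 3/2, M = 3/2  ✓
triangle: |j₁−j₂| = 3/2 ≤ J = 3/2 ≤ j₁+j₂ = 5/2  ✓
exchange: j₁≠j₂ or m₁≠m₂ — the exchange symmetry imposes no constraint here
value check: CG = +√(1/5) = +0.447214 ≠ 0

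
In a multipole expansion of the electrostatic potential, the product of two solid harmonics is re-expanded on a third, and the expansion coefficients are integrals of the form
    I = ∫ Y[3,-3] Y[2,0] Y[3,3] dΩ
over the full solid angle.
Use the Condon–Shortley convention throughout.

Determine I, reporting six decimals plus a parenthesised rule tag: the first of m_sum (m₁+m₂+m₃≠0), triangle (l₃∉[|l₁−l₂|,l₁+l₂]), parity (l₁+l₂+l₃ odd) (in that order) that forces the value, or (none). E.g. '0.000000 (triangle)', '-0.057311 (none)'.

0.210261 (none)

Checks pass: Σm=0; 8 even; l₃=3∈[1,5].
(2·3+1)(2·2+1)(2·3+1) = 245
Δ: 2! 4! 2! / 9! → 1/3780
sum: t=0:+1/24 t=1:−1/4 t=2:+1/24 = -1/6
3j²(3 2 3; 0 0 0) = Δ·Π!·Σ² = 4/105  (sign +1)
sum: t=2:+1/96 = 1/96
3j²(3 2 3; -3 0 3) = Δ·Π!·Σ² = 5/84  (sign +1)
combine: 4πI² = 245·4/105·5/84 = 5/9
take √, sign +1: I = 0.21026104
No selection rule forces the value: the integral is nonzero (none).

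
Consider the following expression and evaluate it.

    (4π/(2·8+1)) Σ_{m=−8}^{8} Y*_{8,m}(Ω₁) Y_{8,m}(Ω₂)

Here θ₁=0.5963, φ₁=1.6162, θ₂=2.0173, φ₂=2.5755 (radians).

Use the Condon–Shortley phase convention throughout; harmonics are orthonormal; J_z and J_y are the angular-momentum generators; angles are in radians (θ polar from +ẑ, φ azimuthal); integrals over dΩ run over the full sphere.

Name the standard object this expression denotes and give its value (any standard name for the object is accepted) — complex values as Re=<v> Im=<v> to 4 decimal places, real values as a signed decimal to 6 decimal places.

This sum is the spherical-harmonic addition theorem: it equals the Legendre polynomial P_l(cos γ) of the angle γ between the two directions.
Addition theorem: P_8(cos γ) = (4π/17) Σ_m Y*_{lm}(Ω₁) Y_{lm}(Ω₂), m = −8…8:
  [-8]  conj(Y_{8,-8})(Ω₁) = (0.004766, 0.001812) ; Y_{8,-8}(Ω₂) = (-0.041230, -0.221979) ; Δ = (0.000206, -0.001133)
  [-7]  conj(Y_{8,-7})(Ω₁) = (0.009391, -0.028546) ; Y_{8,-7}(Ω₂) = (-0.294631, -0.316429) ; Δ = (-0.011800, 0.005439)
  [-6]  conj(Y_{8,-6})(Ω₁) = (-0.105412, -0.029449) ; Y_{8,-6}(Ω₂) = (-0.352424, -0.091854) ; Δ = (0.034445, 0.020061)
  [-5]  conj(Y_{8,-5})(Ω₁) = (-0.061488, 0.266183) ; Y_{8,-5}(Ω₂) = (0.040516, -0.013029) ; Δ = (0.000977, 0.011586)
  [-4]  conj(Y_{8,-4})(Ω₁) = (0.452258, 0.083052) ; Y_{8,-4}(Ω₂) = (0.227310, -0.273418) ; Δ = (0.125511, -0.104777)
  [-3]  conj(Y_{8,-3})(Ω₁) = (0.060477, -0.441249) ; Y_{8,-3}(Ω₂) = (0.017315, -0.135084) ; Δ = (-0.058558, -0.015810)
  [-2]  conj(Y_{8,-2})(Ω₁) = (-0.046022, -0.004191) ; Y_{8,-2}(Ω₂) = (0.123525, 0.263332) ; Δ = (-0.004581, -0.012637)
  [-1]  conj(Y_{8,-1})(Ω₁) = (0.018151, -0.399498) ; Y_{8,-1}(Ω₂) = (0.167801, 0.106633) ; Δ = (0.045645, -0.065101)
  [+0]  conj(Y_{8,0})(Ω₁) = (-0.184445, -0.000000) ; Y_{8,0}(Ω₂) = (-0.264362, 0.000000) ; Δ = (0.048760, 0.000000)
  [+1]  conj(Y_{8,1})(Ω₁) = (-0.018151, -0.399498) ; Y_{8,1}(Ω₂) = (-0.167801, 0.106633) ; Δ = (0.045645, 0.065101)
  [+2]  conj(Y_{8,2})(Ω₁) = (-0.046022, 0.004191) ; Y_{8,2}(Ω₂) = (0.123525, -0.263332) ; Δ = (-0.004581, 0.012637)
  [+3]  conj(Y_{8,3})(Ω₁) = (-0.060477, -0.441249) ; Y_{8,3}(Ω₂) = (-0.017315, -0.135084) ; Δ = (-0.058558, 0.015810)
  [+4]  conj(Y_{8,4})(Ω₁) = (0.452258, -0.083052) ; Y_{8,4}(Ω₂) = (0.227310, 0.273418) ; Δ = (0.125511, 0.104777)
  [+5]  conj(Y_{8,5})(Ω₁) = (0.061488, 0.266183) ; Y_{8,5}(Ω₂) = (-0.040516, -0.013029) ; Δ = (0.000977, -0.011586)
  [+6]  conj(Y_{8,6})(Ω₁) = (-0.105412, 0.029449) ; Y_{8,6}(Ω₂) = (-0.352424, 0.091854) ; Δ = (0.034445, -0.020061)
  [+7]  conj(Y_{8,7})(Ω₁) = (-0.009391, -0.028546) ; Y_{8,7}(Ω₂) = (0.294631, -0.316429) ; Δ = (-0.011800, -0.005439)
  [+8]  conj(Y_{8,8})(Ω₁) = (0.004766, -0.001812) ; Y_{8,8}(Ω₂) = (-0.041230, 0.221979) ; Δ = (0.000206, 0.001133)
Σ over m = (0.312447, -0.000000); ×(4π/17) → (0.230960, -0.000000). Real part: 0.230960

Legendre polynomial (addition theorem), +0.230960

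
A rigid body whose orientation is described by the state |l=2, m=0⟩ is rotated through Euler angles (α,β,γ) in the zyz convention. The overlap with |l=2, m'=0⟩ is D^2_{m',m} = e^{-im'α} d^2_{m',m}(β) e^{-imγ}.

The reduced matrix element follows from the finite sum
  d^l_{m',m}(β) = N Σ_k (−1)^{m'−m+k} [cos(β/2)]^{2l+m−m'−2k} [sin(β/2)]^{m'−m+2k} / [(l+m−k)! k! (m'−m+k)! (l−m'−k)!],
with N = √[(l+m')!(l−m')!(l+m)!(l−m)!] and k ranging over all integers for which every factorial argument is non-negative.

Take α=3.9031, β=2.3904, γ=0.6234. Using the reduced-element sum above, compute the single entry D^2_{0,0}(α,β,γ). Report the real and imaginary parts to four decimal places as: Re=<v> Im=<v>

Re=0.3013 Im=0.0000

D^2_{0,0}(3.9031,2.3904,0.6234) = e^{-i·0·3.9031}·d^2_{0,0}(2.3904)·e^{-i·0·0.6234}. Compute d first:
c=cos(2.390400/2)=0.366827, s=sin(2.390400/2)=0.930289; N=√[2·2·2·2]=4.000000
k: max(0,(0)−(0))=0 … min(2+(0),2−(0))=2
  k=0: (−1)^0·4.0000/(4)·0.3668^4·0.9303^0 = +0.018107
  k=1: (−1)^1·4.0000/(1)·0.3668^2·0.9303^2 = -0.465821
  k=2: (−1)^2·4.0000/(4)·0.3668^0·0.9303^4 = +0.748982
d^2_{0,0}(2.3904) = +0.018107 -0.465821 +0.748982 = +0.301268
D = (+1.000000+0.000000i)·(+0.301268)·(+1.000000+0.000000i) = +0.301268+0.000000i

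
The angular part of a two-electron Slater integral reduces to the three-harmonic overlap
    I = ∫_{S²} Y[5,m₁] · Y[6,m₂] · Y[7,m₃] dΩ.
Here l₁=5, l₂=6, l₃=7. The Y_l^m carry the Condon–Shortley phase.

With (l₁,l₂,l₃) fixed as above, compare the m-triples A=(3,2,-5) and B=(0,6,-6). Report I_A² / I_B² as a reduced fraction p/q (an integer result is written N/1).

l's match ⇒ only the (l;m) 3-j factors differ between A and B.
A: triangle coeff Δ(5,6,7) = 1/174594420; Σ_t [0,2]: t=0:+1/46448640 t=1:−1/3628800 t=2:+1/4147200 = -1/77414400; (3j)²=3/41990 [(5 6 7; 3 2 -5)], sign=-1
B: triangle coeff Δ(5,6,7) = 1/174594420; Σ_t [4,4]: t=4:+1/116121600 = 1/116121600; (3j)²=165/9044 [(5 6 7; 0 6 -6)], sign=-1
I_A²/I_B² = (3/41990)/(165/9044) = 14/3575

14/3575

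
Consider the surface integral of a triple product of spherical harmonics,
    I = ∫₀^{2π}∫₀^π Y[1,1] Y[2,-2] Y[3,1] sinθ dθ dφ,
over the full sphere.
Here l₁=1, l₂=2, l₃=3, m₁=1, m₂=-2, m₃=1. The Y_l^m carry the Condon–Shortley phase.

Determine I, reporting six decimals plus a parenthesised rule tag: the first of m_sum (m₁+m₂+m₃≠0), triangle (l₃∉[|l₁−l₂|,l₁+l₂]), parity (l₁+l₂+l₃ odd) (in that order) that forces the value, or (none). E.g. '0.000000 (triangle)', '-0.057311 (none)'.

-0.082589 (none)

Checks pass: Σm=0; 6 even; l₃=3∈[1,3].
(2·1+1)(2·2+1)(2·3+1) = 105
Δ: 0! 2! 4! / 7! → 1/105
sum: t=0:+1/4 = 1/4
3j²(1 2 3; 0 0 0) = Δ·Π!·Σ² = 3/35  (sign -1)
sum: t=0:+1/48 = 1/48
3j²(1 2 3; 1 -2 1) = Δ·Π!·Σ² = 1/105  (sign +1)
combine: 4πI² = 105·3/35·1/105 = 3/35
take √, sign -1: I = -0.08258890
No selection rule forces the value: the integral is nonzero (none).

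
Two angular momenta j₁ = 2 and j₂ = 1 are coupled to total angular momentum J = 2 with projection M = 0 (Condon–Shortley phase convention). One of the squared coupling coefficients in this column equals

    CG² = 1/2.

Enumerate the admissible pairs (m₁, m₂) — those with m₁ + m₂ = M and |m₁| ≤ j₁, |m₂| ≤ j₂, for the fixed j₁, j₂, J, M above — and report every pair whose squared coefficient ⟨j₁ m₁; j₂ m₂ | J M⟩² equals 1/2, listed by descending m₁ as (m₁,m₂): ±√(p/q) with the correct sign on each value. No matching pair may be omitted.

(1,-1): +√(1/2); (-1,1): −√(1/2)

Admissible pairs with m₁+m₂ = M = 0: (-1,1), (0,0), (1,-1)
  (m₁,m₂)=(1,-1): CG² = 1/2, CG = +√(1/2)   ← matches the target
  (m₁,m₂)=(0,0): CG² = 0/1, CG = 0
  (m₁,m₂)=(-1,1): CG² = 1/2, CG = −√(1/2)   ← matches the target
Pairs with CG² = 1/2: (1,-1): +√(1/2); (-1,1): −√(1/2)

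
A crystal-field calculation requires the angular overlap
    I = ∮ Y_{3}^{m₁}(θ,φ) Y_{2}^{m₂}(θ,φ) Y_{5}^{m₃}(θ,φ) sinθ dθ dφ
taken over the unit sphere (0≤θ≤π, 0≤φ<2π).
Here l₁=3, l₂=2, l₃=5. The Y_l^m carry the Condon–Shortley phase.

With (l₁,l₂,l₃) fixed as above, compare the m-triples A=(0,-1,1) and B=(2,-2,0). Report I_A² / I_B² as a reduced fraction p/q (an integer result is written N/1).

16/1

Shared (l₁,l₂,l₃)=(3,2,5): N and (l;000)² cancel in I_A²/I_B².
A: Δ = 0!·6!·4!/11! = 1/2310; Racah Σ t=0..0: t=0:+1/216 = 1/216; ⇒ 3j(3 2 5; 0 -1 1)² = 8/231, sgn +1
B: Δ = 0!·6!·4!/11! = 1/2310; Racah Σ t=0..0: t=0:+1/2880 = 1/2880; ⇒ 3j(3 2 5; 2 -2 0)² = 1/462, sgn -1
I_A²/I_B² = (8/231)/(1/462) = 16/1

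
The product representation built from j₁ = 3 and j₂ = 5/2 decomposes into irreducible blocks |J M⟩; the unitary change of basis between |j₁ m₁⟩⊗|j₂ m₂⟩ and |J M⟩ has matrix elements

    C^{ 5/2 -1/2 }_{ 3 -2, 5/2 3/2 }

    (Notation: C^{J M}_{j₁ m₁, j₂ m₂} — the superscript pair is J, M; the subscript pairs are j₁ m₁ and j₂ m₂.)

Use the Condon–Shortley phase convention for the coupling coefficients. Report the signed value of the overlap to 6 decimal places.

−√(1/14) ≈ -0.267261

triangle: 3!×3!×2!/9! = 72/362880
(j±m)!: 1!×5!×4!×1!×2!×3! = 34560
prefactor² = (2J+1)×Δ×N² = 288/7
  k=2: +1/(2!×1!×3!×2!×0!×0!) = 1/24
  k=3: −1/(3!×0!×2!×1!×1!×1!) = -1/12
Σ = -1/24  ⇒  CG² = 288/7×(-1/24)² = 1/14
CG = −√(1/14) = -0.267261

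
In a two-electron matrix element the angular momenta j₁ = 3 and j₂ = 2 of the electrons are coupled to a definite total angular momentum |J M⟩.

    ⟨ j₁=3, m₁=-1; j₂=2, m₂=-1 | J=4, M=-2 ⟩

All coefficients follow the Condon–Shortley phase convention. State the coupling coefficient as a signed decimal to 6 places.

+0.188982

triangle: 1!*5!*3!/10! = 720/3628800
(j±m)!: 2!*4!*1!*3!*2!*6! = 414720
prefactor² = (2J+1)*Δ*N² = 5184/7
  k=0: +1/(0!*1!*4!*1!*1!*2!) = 1/48
  k=1: −1/(1!*0!*3!*0!*2!*3!) = -1/72
Σ = 1/144  ⇒  CG² = 5184/7*(1/144)² = 1/28
CG = +√(1/28) = +0.188982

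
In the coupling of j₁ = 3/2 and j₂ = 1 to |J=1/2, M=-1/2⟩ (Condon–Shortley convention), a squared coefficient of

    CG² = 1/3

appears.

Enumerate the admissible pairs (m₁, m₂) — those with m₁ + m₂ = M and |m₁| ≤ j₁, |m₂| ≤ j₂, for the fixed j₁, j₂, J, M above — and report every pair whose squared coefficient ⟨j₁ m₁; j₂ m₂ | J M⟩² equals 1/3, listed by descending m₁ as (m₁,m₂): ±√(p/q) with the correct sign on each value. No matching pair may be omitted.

(-1/2,0): −√(1/3)

Admissible pairs with m₁+m₂ = M = -1/2: (-3/2,1), (-1/2,0), (1/2,-1)
  (m₁,m₂)=(1/2,-1): CG² = 1/6, CG = +√(1/6)
  (m₁,m₂)=(-1/2,0): CG² = 1/3, CG = −√(1/3)   ← matches the target
  (m₁,m₂)=(-3/2,1): CG² = 1/2, CG = +√(1/2)
Pairs with CG² = 1/3: (-1/2,0): −√(1/3)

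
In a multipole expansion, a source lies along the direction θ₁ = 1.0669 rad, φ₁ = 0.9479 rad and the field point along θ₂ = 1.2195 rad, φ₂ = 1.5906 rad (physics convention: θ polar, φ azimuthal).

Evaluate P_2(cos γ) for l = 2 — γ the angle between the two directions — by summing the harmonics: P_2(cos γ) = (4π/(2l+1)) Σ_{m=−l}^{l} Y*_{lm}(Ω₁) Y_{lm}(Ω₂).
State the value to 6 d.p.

Summing Y*_{l m}(θ₁,φ₁)·Y_{l m}(θ₂,φ₂) over m ∈ [−2, 2]; prefactor 4π/(2·2+1) = 2.513274:
  m=-2: Y*=(-0.094587, 0.280713)  Y=(-0.340266, 0.013484)  product (0.028399, -0.096792)
  m=-1: Y*=(0.190567, 0.265307)  Y=(-0.004943, -0.249561)  product (0.065268, -0.048870)
  m=+0: Y*=(-0.094805, -0.000000)  Y=(-0.203350, 0.000000)  product (0.019278, 0.000000)
  m=+1: Y*=(-0.190567, 0.265307)  Y=(0.004943, -0.249561)  product (0.065268, 0.048870)
  m=+2: Y*=(-0.094587, -0.280713)  Y=(-0.340266, -0.013484)  product (0.028399, 0.096792)
Accumulated sum (0.206614, 0.000000); after 4π/(2l+1) scaling, (0.519277, 0.000000) ⇒ P_2 = 0.519277

0.519277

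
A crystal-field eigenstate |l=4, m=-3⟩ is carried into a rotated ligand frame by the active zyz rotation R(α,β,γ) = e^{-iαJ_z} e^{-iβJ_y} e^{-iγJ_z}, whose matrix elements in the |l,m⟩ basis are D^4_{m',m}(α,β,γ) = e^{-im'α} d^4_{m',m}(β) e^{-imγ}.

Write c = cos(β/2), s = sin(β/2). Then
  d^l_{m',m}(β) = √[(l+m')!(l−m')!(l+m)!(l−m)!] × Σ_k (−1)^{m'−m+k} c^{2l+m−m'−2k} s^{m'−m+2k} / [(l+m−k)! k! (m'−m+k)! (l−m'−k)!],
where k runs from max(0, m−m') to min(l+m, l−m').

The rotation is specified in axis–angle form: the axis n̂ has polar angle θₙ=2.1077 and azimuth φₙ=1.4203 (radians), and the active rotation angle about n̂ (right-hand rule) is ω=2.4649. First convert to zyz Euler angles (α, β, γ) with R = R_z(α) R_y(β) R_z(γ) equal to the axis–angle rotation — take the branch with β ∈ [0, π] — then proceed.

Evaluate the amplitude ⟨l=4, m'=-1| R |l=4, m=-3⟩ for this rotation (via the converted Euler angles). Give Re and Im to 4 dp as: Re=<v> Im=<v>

Re=0.4193 Im=-0.1924

Axis–angle → zyz. n̂ = (sinθₙcosφₙ, sinθₙsinφₙ, cosθₙ) = (+0.128833, +0.849584, -0.511478), ω = 2.4649.
R = I cosω + sinω [n̂]ₓ + (1−cosω) n̂n̂ᵀ gives
  R = [-0.750109, +0.515087, +0.414754; -0.125506, +0.504888, -0.854012; -0.649295, -0.692656, -0.314075]
β = atan2(√(R₁₃²+R₂₃²), R₃₃) = 1.890279; α = atan2(R₂₃, R₁₃) mod 2π = 5.164494; γ = atan2(R₃₂, −R₃₁) mod 2π = 5.465486
D^4_{-1,-3}(5.1645,1.8903,5.4655) = e^{-i·-1·5.1645}·d^4_{-1,-3}(1.8903)·e^{-i·-3·5.4655}. Compute d first:
With c≡cos(β/2)=0.585630 and s≡sin(β/2)=0.810579, N=[6·120·1·5040]^{1/2}=1904.940944
Admissible k: 0..1 (factorial args all ≥0)
  k=0: (−1)^2·1904.9409/(240)·0.5856^6·0.8106^2 = +0.210378
  k=1: (−1)^3·1904.9409/(144)·0.5856^4·0.8106^4 = -0.671727
d^4_{-1,-3}(1.8903) = +0.210378 -0.671727 = -0.461349
Phases: e^{-i·(-1)·5.1645}=+0.436860-0.899530i, e^{-i·(-3)·5.4655}=-0.772202-0.635377i ⇒ D=+0.419313-0.192405i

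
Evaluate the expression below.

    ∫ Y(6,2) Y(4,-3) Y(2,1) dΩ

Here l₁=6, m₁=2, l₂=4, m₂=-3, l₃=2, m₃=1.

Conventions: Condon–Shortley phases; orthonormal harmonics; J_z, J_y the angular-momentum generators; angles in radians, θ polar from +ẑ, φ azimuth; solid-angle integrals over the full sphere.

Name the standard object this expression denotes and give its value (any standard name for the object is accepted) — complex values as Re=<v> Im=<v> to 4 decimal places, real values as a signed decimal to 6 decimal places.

Gaunt coefficient, +0.089969

This is a Gaunt coefficient — the integral of a triple product of spherical harmonics over the sphere.
Rules hold: Σm=0, L=12 even, 2≤2≤10.
N = 13·9·5 = 585
Δ = 8!·4!·0!/13! = 1/6435
Racah Σ t=4..4: t=4:+1/2304 = 1/2304
⇒ 3j(6 4 2; 0 0 0)² = 5/143, sgn +1
Racah Σ t=1..1: t=1:−1/30240 = -1/30240
⇒ 3j(6 4 2; 2 -3 1)² = 32/6435, sgn +1
4πI² = N·(3j₀)²·(3jₘ)² = 160/1573
I = +1·√(0.101716/4π) = 0.08996855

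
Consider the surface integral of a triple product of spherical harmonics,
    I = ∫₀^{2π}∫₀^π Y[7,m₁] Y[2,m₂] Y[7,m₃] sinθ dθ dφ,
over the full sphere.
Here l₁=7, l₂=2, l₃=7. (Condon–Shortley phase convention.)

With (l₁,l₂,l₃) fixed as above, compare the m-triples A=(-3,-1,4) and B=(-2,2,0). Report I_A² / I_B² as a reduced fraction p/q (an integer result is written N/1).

l's match ⇒ only the (l;m) 3-j factors differ between A and B.
A: triangle coeff Δ(7,2,7) = 1/185640; Σ_t [0,1]: t=0:+1/14515200 t=1:−1/4354560 = -1/6220800; (3j)²=77/4420 [(7 2 7; -3 -1 4)], sign=+1
B: triangle coeff Δ(7,2,7) = 1/185640; Σ_t [2,2]: t=2:+1/2419200 = 1/2419200; (3j)²=27/1105 [(7 2 7; -2 2 0)], sign=-1
I_A²/I_B² = (77/4420)/(27/1105) = 77/108

77/108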